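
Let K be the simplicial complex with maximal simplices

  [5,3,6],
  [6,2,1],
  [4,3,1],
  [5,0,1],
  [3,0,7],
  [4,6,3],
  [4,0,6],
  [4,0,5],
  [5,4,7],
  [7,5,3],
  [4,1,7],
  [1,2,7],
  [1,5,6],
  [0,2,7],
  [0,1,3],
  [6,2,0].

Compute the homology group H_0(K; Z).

Fix the vertex order 0 < 1 < 2 < 3 < 4 < 5 < 6 < 7 and write every simplex with vertices in increasing order. Then dim K = 2 and the simplices of K are:

  0-simplices (8): [0], [1], [2], [3], [4], [5], [6], [7]
  1-simplices (24): (24 of them)
  2-simplices (16): [0,1,3], [0,1,5], [0,2,6], [0,2,7], [0,3,7], [0,4,5], [0,4,6], [1,2,6], [1,2,7], [1,3,4], [1,4,7], [1,5,6], [3,4,6], [3,5,6], [3,5,7], [4,5,7]

Hence C_0 ≅ Z^8, C_1 ≅ Z^24, C_2 ≅ Z^16.

The boundary map ∂_1: C_1 → C_0 is given by ∂[p,q] = [q] − [p]. For instance
  ∂[2,6] = [6] − [2].
This gives a 8×24 integer matrix of rank 7; reducing to Smith normal form yields diagonal entries (1,1,1,1,1,1,1).

Boundary ∂_2: C_2 → C_1 maps a triangle to the signed sum of its edges. For instance
  ∂[0,4,6] = [4,6] − [0,6] + [0,4],
  ∂[0,3,7] = [3,7] − [0,7] + [0,3].
This gives a 24×16 integer matrix of rank 15; reducing to Smith normal form yields diagonal entries (1,1,1,1,1,1,1,1,1,1,1,1,1,1,1).

Computing H_k = (kernel of ∂_k) / (image of ∂_{k+1}):

  H_0: rank C_0 − rank ∂_1 = 8 − 7 = 1, and the invariant factors of ∂_1 are all 1, so H_0 ≅ Z.

(K is a triangulation of the torus T^2.)

H_0 ≅ Z.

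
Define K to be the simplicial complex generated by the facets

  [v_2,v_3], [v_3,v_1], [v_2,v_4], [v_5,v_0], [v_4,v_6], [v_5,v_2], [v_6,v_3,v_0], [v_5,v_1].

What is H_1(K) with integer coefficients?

Order the vertices as v_0 < v_1 < v_2 < v_3 < v_4 < v_5 < v_6. Listing each simplex with vertices in this order, K has dimension 2 with simplices:

  0-simplices (7): [v_0], [v_1], [v_2], [v_3], [v_4], [v_5], [v_6]
  1-simplices (10): [v_0,v_3], [v_0,v_5], [v_0,v_6], [v_1,v_3], [v_1,v_5], [v_2,v_3], [v_2,v_4], [v_2,v_5], [v_3,v_6], [v_4,v_6]
  2-simplices (1): [v_0,v_3,v_6]

so the chain groups are C_0 ≅ Z^7, C_1 ≅ Z^10, C_2 ≅ Z^1.

∂_1: C_1 → C_0 maps an edge to its endpoints' difference, ∂[p,q] = q − p. For instance
  ∂[v_0,v_6] = [v_6] − [v_0].
The 7×10 boundary matrix has rank 6 and Smith normal form diag(1,1,1,1,1,1).

Boundary ∂_2: C_2 → C_1 maps a triangle to the signed sum of its edges. For instance
  ∂[v_0,v_3,v_6] = [v_3,v_6] − [v_0,v_6] + [v_0,v_3].
The 10×1 boundary matrix has rank 1 and Smith normal form diag(1).

From H_k ≅ ker(∂_k) / im(∂_{k+1}) we obtain:

  H_1: rank ker ∂_1 − rank ∂_2 = (10 − 6) − 1 = 3, and the invariant factors of ∂_2 are all 1, so H_1 = Z^3.

H_1 = Z^3.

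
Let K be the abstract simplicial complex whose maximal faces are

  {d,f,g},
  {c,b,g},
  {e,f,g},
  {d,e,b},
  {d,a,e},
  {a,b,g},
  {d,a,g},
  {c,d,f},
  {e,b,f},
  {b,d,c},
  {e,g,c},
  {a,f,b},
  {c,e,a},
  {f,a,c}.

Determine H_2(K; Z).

We work with the vertex ordering a < b < c < d < e < f < g. The simplices of K, each written with vertices in increasing order, are:

  0-simplices (7): a, b, c, d, e, f, g
  1-simplices (21): ab, ac, ad, ae, af, ag, bc, bd, be, bf, bg, cd, ce, cf, cg, de, df, dg, ef, eg, fg
  2-simplices (14): abf, abg, ace, acf, ade, adg, bcd, bcg, bde, bef, cdf, ceg, dfg, efg

giving chain groups C_0 ≅ Z^7, C_1 ≅ Z^21, C_2 ≅ Z^14.

The boundary map ∂_1: C_1 → C_0 maps an edge to its endpoints' difference, ∂[p,q] = q − p. For instance
  ∂bg = g − b.
As a 7×21 matrix over Z this has rank 6, with invariant factors (1,1,1,1,1,1).

The boundary map ∂_2: C_2 → C_1 acts by ∂[p,q,r] = [q,r] − [p,r] + [p,q]. For instance
  ∂cdf = df − cf + cd,
  ∂dfg = fg − dg + df.
The 21×14 boundary matrix has rank 13 and Smith normal form diag(1,1,1,1,1,1,1,1,1,1,1,1,1).

Now H_k = ker ∂_k / im ∂_{k+1}, so:

  H_2: rank ker ∂_2 − rank ∂_3 = (14 − 13) − 0 = 1, and there is no ∂_3, so H_2 = Z.

H_2 ≅ Z.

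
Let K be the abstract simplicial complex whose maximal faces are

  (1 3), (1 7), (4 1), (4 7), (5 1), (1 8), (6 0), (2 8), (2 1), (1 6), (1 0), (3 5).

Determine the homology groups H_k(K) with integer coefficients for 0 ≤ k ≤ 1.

Order the vertices as 0 < 1 < 2 < 3 < 4 < 5 < 6 < 7 < 8. Listing each simplex with vertices in this order, K has dimension 1 with simplices:

  0-simplices (9): [0], [1], [2], [3], [4], [5], [6], [7], [8]
  1-simplices (12): [0,1], [0,6], [1,2], [1,3], [1,4], [1,5], [1,6], [1,7], [1,8], [2,8], [3,5], [4,7]

giving chain groups C_0 ≅ Z^9, C_1 ≅ Z^12.

The boundary map ∂_1: C_1 → C_0 maps an edge to its endpoints' difference, ∂[p,q] = q − p.
As a 9×12 matrix over Z this has rank 8, with invariant factors (1,1,1,1,1,1,1,1).

Reading off H_k = ker ∂_k / im ∂_{k+1}:

  H_0: rank C_0 − rank ∂_1 = 9 − 8 = 1, and the invariant factors of ∂_1 are all 1, so H_0 ≅ Z.
  H_1: rank ker ∂_1 − rank ∂_2 = (12 − 8) − 0 = 4, and there is no ∂_2, so H_1 ≅ Z^4.

As a check, the Euler characteristic is 9 − 12 = -3, which agrees with 1 − 4 = -3.
(K is a triangulation of a wedge of 4 circles.)

H_0 ≅ Z,  H_1 ≅ Z^4.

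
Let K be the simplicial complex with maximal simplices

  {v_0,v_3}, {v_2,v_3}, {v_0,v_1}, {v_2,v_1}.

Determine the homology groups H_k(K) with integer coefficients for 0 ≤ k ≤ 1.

Order the vertices as v_0 < v_1 < v_2 < v_3. Listing each simplex with vertices in this order, K has dimension 1 with simplices:

  0-simplices (4): [v_0], [v_1], [v_2], [v_3]
  1-simplices (4): [v_0,v_1], [v_0,v_3], [v_1,v_2], [v_2,v_3]

giving chain groups C_0 ≅ Z^4, C_1 ≅ Z^4.

The boundary map ∂_1: C_1 → C_0 sends each edge [p,q] (with p < q) to q − p.
The resulting 4×4 matrix has rank 3, and its Smith normal form has invariant factors (1,1,1).

Reading off H_k = ker ∂_k / im ∂_{k+1}:

  H_0: rank C_0 − rank ∂_1 = 4 − 3 = 1, and the invariant factors of ∂_1 are all 1, so H_0 = Z.
  H_1: rank ker ∂_1 − rank ∂_2 = (4 − 3) − 0 = 1, and there is no ∂_2, so H_1 = Z.

As a check, the Euler characteristic is 4 − 4 = 0, which agrees with 1 − 1 = 0.

H_0 ≅ Z,  H_1 ≅ Z.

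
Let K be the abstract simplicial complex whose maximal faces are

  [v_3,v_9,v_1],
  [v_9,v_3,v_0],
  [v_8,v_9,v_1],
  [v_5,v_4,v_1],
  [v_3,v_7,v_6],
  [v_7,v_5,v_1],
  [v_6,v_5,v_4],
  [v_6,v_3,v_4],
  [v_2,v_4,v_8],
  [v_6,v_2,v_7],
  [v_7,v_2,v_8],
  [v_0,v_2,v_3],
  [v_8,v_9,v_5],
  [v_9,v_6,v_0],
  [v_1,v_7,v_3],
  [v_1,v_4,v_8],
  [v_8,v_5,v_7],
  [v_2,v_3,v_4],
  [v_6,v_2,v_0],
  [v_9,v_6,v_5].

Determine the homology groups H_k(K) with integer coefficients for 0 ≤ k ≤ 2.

H_0 ≅ Z,  H_1 ≅ Z ⊕ Z/2,  H_2 = 0.

Take the total order v_0 < v_1 < v_2 < v_3 < v_4 < v_5 < v_6 < v_7 < v_8 < v_9 on the vertex set. Then K (dimension 2) consists of the simplices:

  0-simplices (10): [v_0], [v_1], [v_2], [v_3], [v_4], [v_5], [v_6], [v_7], [v_8], [v_9]
  1-simplices (30): (30 of them)
  2-simplices (20): (20 of them)

Hence C_0 ≅ Z^10, C_1 ≅ Z^30, C_2 ≅ Z^20.

∂_1: C_1 → C_0 maps an edge to its endpoints' difference, ∂[p,q] = q − p.
The resulting 10×30 matrix has rank 9, and its Smith normal form has invariant factors (1,1,1,1,1,1,1,1,1).

Boundary ∂_2: C_2 → C_1 acts by ∂[p,q,r] = [q,r] − [p,r] + [p,q]. For instance
  ∂[v_0,v_2,v_3] = [v_2,v_3] − [v_0,v_3] + [v_0,v_2],
  ∂[v_2,v_6,v_7] = [v_6,v_7] − [v_2,v_7] + [v_2,v_6].
As a 30×20 matrix over Z this has rank 20, with invariant factors (1,1,1,1,1,1,1,1,1,1,1,1,1,1,1,1,1,1,1,2).

Now H_k = ker ∂_k / im ∂_{k+1}, so:

  H_0: rank C_0 − rank ∂_1 = 10 − 9 = 1, and the invariant factors of ∂_1 are all 1, so H_0 ≅ Z.
  H_1: rank ker ∂_1 − rank ∂_2 = (30 − 9) − 20 = 1, and ∂_2 has invariant factor 2 > 1, so H_1 ≅ Z ⊕ Z/2.
  H_2: rank ker ∂_2 − rank ∂_3 = (20 − 20) − 0 = 0, and there is no ∂_3, so H_2 ≅ 0.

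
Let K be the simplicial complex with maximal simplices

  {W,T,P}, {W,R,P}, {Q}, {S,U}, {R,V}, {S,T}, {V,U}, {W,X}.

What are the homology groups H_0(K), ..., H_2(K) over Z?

H_0 ≅ Z^2,  H_1 ≅ Z,  H_2 = 0.

Order the vertices as P < Q < R < S < T < U < V < W < X. Listing each simplex with vertices in this order, K has dimension 2 with simplices:

  0-simplices (9): P, Q, R, S, T, U, V, W, X
  1-simplices (10): PR, PT, PW, RV, RW, ST, SU, TW, UV, WX
  2-simplices (2): PRW, PTW

Hence C_0 ≅ Z^9, C_1 ≅ Z^10, C_2 ≅ Z^2.

Boundary ∂_1: C_1 → C_0 maps an edge to its endpoints' difference, ∂[p,q] = q − p. For instance
  ∂RW = W − R.
As a 9×10 matrix over Z this has rank 7, with invariant factors (1,1,1,1,1,1,1).

∂_2: C_2 → C_1 maps a triangle to the signed sum of its edges. For instance
  ∂PRW = RW − PW + PR,
  ∂PTW = TW − PW + PT.
The 10×2 boundary matrix has rank 2 and Smith normal form diag(1,1).

Computing H_k = (kernel of ∂_k) / (image of ∂_{k+1}):

  H_0: rank C_0 − rank ∂_1 = 9 − 7 = 2, and the invariant factors of ∂_1 are all 1, so H_0 ≅ Z^2.
  H_1: rank ker ∂_1 − rank ∂_2 = (10 − 7) − 2 = 1, and the invariant factors of ∂_2 are all 1, so H_1 ≅ Z.
  H_2: rank ker ∂_2 − rank ∂_3 = (2 − 2) − 0 = 0, and there is no ∂_3, so H_2 ≅ 0.

As a check, the Euler characteristic is 9 − 10 + 2 = 1, which agrees with 2 − 1 + 0 = 1.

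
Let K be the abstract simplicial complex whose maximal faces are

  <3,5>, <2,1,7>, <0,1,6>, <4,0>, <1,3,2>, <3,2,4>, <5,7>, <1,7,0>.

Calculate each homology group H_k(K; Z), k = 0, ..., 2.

H_0 ≅ Z,  H_1 ≅ Z^2,  H_2 = 0.

Take the total order 0 < 1 < 2 < 3 < 4 < 5 < 6 < 7 on the vertex set. Then K (dimension 2) consists of the simplices:

  0-simplices (8): [0], [1], [2], [3], [4], [5], [6], [7]
  1-simplices (14): [0,1], [0,4], [0,6], [0,7], [1,2], [1,3], [1,6], [1,7], [2,3], [2,4], [2,7], [3,4], [3,5], [5,7]
  2-simplices (5): [0,1,6], [0,1,7], [1,2,3], [1,2,7], [2,3,4]

giving chain groups C_0 ≅ Z^8, C_1 ≅ Z^14, C_2 ≅ Z^5.

Boundary ∂_1: C_1 → C_0 sends each edge [p,q] (with p < q) to q − p. For instance
  ∂[3,4] = [4] − [3].
The resulting 8×14 matrix has rank 7, and its Smith normal form has invariant factors (1,1,1,1,1,1,1).

∂_2: C_2 → C_1 maps a triangle to the signed sum of its edges. For instance
  ∂[1,2,7] = [2,7] − [1,7] + [1,2],
  ∂[0,1,7] = [1,7] − [0,7] + [0,1].
As a 14×5 matrix over Z this has rank 5, with invariant factors (1,1,1,1,1).

Now H_k = ker ∂_k / im ∂_{k+1}, so:

  H_0: rank C_0 − rank ∂_1 = 8 − 7 = 1, and the invariant factors of ∂_1 are all 1, so H_0 ≅ Z.
  H_1: rank ker ∂_1 − rank ∂_2 = (14 − 7) − 5 = 2, and the invariant factors of ∂_2 are all 1, so H_1 ≅ Z^2.
  H_2: rank ker ∂_2 − rank ∂_3 = (5 − 5) − 0 = 0, and there is no ∂_3, so H_2 ≅ 0.

As a check, the Euler characteristic is 8 − 14 + 5 = -1, which agrees with 1 − 2 + 0 = -1.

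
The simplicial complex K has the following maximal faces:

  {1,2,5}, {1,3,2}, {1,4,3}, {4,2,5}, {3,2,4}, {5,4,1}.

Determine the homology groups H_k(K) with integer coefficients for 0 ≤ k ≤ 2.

H_0 ≅ Z,  H_1 = 0,  H_2 ≅ Z.

K has 5 vertices, 9 edges, 6 triangles.
rank ∂_0 = 0, rank ∂_1 = 4 ⇒ b_0 = 5 − 0 − 4 = 1; all invariant factors of ∂_1 are 1 so no torsion. So H_0 ≅ Z.
rank ∂_1 = 4, rank ∂_2 = 5 ⇒ b_1 = 9 − 4 − 5 = 0; all invariant factors of ∂_2 are 1 so no torsion. So H_1 ≅ 0.
rank ∂_2 = 5, rank ∂_3 = 0 ⇒ b_2 = 6 − 5 − 0 = 1. So H_2 ≅ Z.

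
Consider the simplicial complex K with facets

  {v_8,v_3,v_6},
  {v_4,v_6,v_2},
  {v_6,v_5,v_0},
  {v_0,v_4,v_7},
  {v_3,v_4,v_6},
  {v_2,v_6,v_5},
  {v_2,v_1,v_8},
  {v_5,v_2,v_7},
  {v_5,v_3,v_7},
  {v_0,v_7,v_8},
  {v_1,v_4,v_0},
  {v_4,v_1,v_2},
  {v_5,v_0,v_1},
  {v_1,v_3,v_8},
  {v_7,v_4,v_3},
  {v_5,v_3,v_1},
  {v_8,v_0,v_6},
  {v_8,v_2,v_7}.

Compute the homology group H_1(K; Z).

H_1 ≅ Z^2.

Take the total order v_0 < v_1 < v_2 < v_3 < v_4 < v_5 < v_6 < v_7 < v_8 on the vertex set. Then K (dimension 2) consists of the simplices:

  0-simplices (9): [v_0], [v_1], [v_2], [v_3], [v_4], [v_5], [v_6], [v_7], [v_8]
  1-simplices (27): (27 of them)
  2-simplices (18): (18 of them)

so the chain groups are C_0 ≅ Z^9, C_1 ≅ Z^27, C_2 ≅ Z^18.

∂_1: C_1 → C_0 maps an edge to its endpoints' difference, ∂[p,q] = q − p. For instance
  ∂[v_3,v_8] = [v_8] − [v_3].
As a 9×27 matrix over Z this has rank 8, with invariant factors (1,1,1,1,1,1,1,1).

∂_2: C_2 → C_1 acts by ∂[p,q,r] = [q,r] − [p,r] + [p,q]. For instance
  ∂[v_3,v_4,v_6] = [v_4,v_6] − [v_3,v_6] + [v_3,v_4],
  ∂[v_0,v_7,v_8] = [v_7,v_8] − [v_0,v_8] + [v_0,v_7].
As a 27×18 matrix over Z this has rank 17, with invariant factors (1,1,1,1,1,1,1,1,1,1,1,1,1,1,1,1,1).

Computing H_k = (kernel of ∂_k) / (image of ∂_{k+1}):

  H_1: rank ker ∂_1 − rank ∂_2 = (27 − 8) − 17 = 2, and the invariant factors of ∂_2 are all 1, so H_1 = Z^2.

(K is a triangulation of the torus T^2.)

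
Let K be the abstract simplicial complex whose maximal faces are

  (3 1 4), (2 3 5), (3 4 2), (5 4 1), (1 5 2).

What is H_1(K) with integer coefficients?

We work with the vertex ordering 1 < 2 < 3 < 4 < 5. The simplices of K, each written with vertices in increasing order, are:

  0-simplices (5): [1], [2], [3], [4], [5]
  1-simplices (10): [1,2], [1,3], [1,4], [1,5], [2,3], [2,4], [2,5], [3,4], [3,5], [4,5]
  2-simplices (5): [1,2,5], [1,3,4], [1,4,5], [2,3,4], [2,3,5]

giving chain groups C_0 ≅ Z^5, C_1 ≅ Z^10, C_2 ≅ Z^5.

Boundary ∂_1: C_1 → C_0 maps an edge to its endpoints' difference, ∂[p,q] = q − p. For instance
  ∂[2,5] = [5] − [2].
As a 5×10 matrix over Z this has rank 4, with invariant factors (1,1,1,1).

The boundary map ∂_2: C_2 → C_1 sends each 2-simplex [p,q,r] to [q,r] − [p,r] + [p,q]. For instance
  ∂[2,3,5] = [3,5] − [2,5] + [2,3],
  ∂[1,3,4] = [3,4] − [1,4] + [1,3].
This gives a 10×5 integer matrix of rank 5; reducing to Smith normal form yields diagonal entries (1,1,1,1,1).

Computing H_k = (kernel of ∂_k) / (image of ∂_{k+1}):

  H_1: rank ker ∂_1 − rank ∂_2 = (10 − 4) − 5 = 1, and the invariant factors of ∂_2 are all 1, so H_1 ≅ Z.

(K is a triangulation of the Möbius band.)

H_1 ≅ Z.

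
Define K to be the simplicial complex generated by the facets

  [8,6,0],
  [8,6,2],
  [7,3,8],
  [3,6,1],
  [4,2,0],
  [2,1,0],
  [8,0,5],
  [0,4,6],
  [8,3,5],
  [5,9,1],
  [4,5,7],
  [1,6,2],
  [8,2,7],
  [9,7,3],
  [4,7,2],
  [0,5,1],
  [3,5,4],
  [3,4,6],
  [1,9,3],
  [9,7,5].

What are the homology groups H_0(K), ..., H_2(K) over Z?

Take the total order 0 < 1 < 2 < 3 < 4 < 5 < 6 < 7 < 8 < 9 on the vertex set. Then K (dimension 2) consists of the simplices:

  0-simplices (10): [0], [1], [2], [3], [4], [5], [6], [7], [8], [9]
  1-simplices (30): (30 of them)
  2-simplices (20): (20 of them)

Hence C_0 ≅ Z^10, C_1 ≅ Z^30, C_2 ≅ Z^20.

Boundary ∂_1: C_1 → C_0 sends each edge [p,q] (with p < q) to q − p. For instance
  ∂[3,7] = [7] − [3].
The resulting 10×30 matrix has rank 9, and its Smith normal form has invariant factors (1,1,1,1,1,1,1,1,1).

Boundary ∂_2: C_2 → C_1 maps a triangle to the signed sum of its edges. For instance
  ∂[3,4,5] = [4,5] − [3,5] + [3,4],
  ∂[1,2,6] = [2,6] − [1,6] + [1,2].
The 30×20 boundary matrix has rank 20 and Smith normal form diag(1,1,1,1,1,1,1,1,1,1,1,1,1,1,1,1,1,1,1,2).

Computing H_k = (kernel of ∂_k) / (image of ∂_{k+1}):

  H_0: rank C_0 − rank ∂_1 = 10 − 9 = 1, and the invariant factors of ∂_1 are all 1, so H_0 ≅ Z.
  H_1: rank ker ∂_1 − rank ∂_2 = (30 − 9) − 20 = 1, and ∂_2 has invariant factor 2 > 1, so H_1 ≅ Z ⊕ Z/2.
  H_2: rank ker ∂_2 − rank ∂_3 = (20 − 20) − 0 = 0, and there is no ∂_3, so H_2 ≅ 0.

H_0 = Z,  H_1 = Z ⊕ Z/2,  H_2 = 0.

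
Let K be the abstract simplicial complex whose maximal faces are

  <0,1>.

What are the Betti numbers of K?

b_0 = 1, b_1 = 0.

Order the vertices as 0 < 1. Listing each simplex with vertices in this order, K has dimension 1 with simplices:

  0-simplices (2): [0], [1]
  1-simplices (1): [0,1]

giving chain groups C_0 ≅ Z^2, C_1 ≅ Z^1.

Boundary ∂_1: C_1 → C_0 sends each edge [p,q] (with p < q) to q − p. For instance
  ∂[0,1] = [1] − [0].
As a 2×1 matrix over Z this has rank 1, with invariant factors (1).

From H_k ≅ ker(∂_k) / im(∂_{k+1}) we obtain:

  H_0: rank C_0 − rank ∂_1 = 2 − 1 = 1, and the invariant factors of ∂_1 are all 1, so H_0 ≅ Z.
  H_1: rank ker ∂_1 − rank ∂_2 = (1 − 1) − 0 = 0, and there is no ∂_2, so H_1 ≅ 0.

(K is a triangulation of the 1-simplex.)

Hence the Betti numbers are b_0 = 1, b_1 = 0.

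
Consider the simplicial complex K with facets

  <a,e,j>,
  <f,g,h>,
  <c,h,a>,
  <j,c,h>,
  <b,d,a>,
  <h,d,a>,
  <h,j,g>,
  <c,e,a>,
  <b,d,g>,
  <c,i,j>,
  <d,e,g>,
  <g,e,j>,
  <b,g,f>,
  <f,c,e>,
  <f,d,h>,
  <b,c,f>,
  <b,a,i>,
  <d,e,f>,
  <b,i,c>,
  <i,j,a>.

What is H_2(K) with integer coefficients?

H_2 ≅ 0.

Order the vertices as a < b < c < d < e < f < g < h < i < j. Listing each simplex with vertices in this order, K has dimension 2 with simplices:

  0-simplices (10): a, b, c, d, e, f, g, h, i, j
  1-simplices (30): ab, ac, ad, ae, ah, ai, aj, bc, bd, bf, bg, bi, ce, cf, ch, ci, cj, de, df, dg, dh, ef, eg, ej, fg, fh, gh, gj, hj, ij
  2-simplices (20): abd, abi, ace, ach, adh, aej, aij, bcf, bci, bdg, bfg, cef, chj, cij, def, deg, dfh, egj, fgh, ghj

giving chain groups C_0 ≅ Z^10, C_1 ≅ Z^30, C_2 ≅ Z^20.

∂_1: C_1 → C_0 maps an edge to its endpoints' difference, ∂[p,q] = q − p. For instance
  ∂ej = j − e.
The resulting 10×30 matrix has rank 9, and its Smith normal form has invariant factors (1,1,1,1,1,1,1,1,1).

The boundary map ∂_2: C_2 → C_1 maps a triangle to the signed sum of its edges. For instance
  ∂abd = bd − ad + ab,
  ∂aej = ej − aj + ae.
The resulting 30×20 matrix has rank 20, and its Smith normal form has invariant factors (1,1,1,1,1,1,1,1,1,1,1,1,1,1,1,1,1,1,1,2).

Computing H_k = (kernel of ∂_k) / (image of ∂_{k+1}):

  H_2: rank ker ∂_2 − rank ∂_3 = (20 − 20) − 0 = 0, and there is no ∂_3, so H_2 ≅ 0.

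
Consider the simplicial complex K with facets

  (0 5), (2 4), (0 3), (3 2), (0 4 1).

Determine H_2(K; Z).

Take the total order 0 < 1 < 2 < 3 < 4 < 5 on the vertex set. Then K (dimension 2) consists of the simplices:

  0-simplices (6): [0], [1], [2], [3], [4], [5]
  1-simplices (7): [0,1], [0,3], [0,4], [0,5], [1,4], [2,3], [2,4]
  2-simplices (1): [0,1,4]

so the chain groups are C_0 ≅ Z^6, C_1 ≅ Z^7, C_2 ≅ Z^1.

∂_1: C_1 → C_0 sends each edge [p,q] (with p < q) to q − p.
As a 6×7 matrix over Z this has rank 5, with invariant factors (1,1,1,1,1).

∂_2: C_2 → C_1 sends each 2-simplex [p,q,r] to [q,r] − [p,r] + [p,q]. For instance
  ∂[0,1,4] = [1,4] − [0,4] + [0,1].
As a 7×1 matrix over Z this has rank 1, with invariant factors (1).

Now H_k = ker ∂_k / im ∂_{k+1}, so:

  H_2: rank ker ∂_2 − rank ∂_3 = (1 − 1) − 0 = 0, and there is no ∂_3, so H_2 = 0.

H_2 ≅ 0.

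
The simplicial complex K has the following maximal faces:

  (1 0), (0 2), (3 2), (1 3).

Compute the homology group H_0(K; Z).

K has 4 vertices, 4 edges.
rank ∂_0 = 0, rank ∂_1 = 3 ⇒ b_0 = 4 − 0 − 3 = 1; all invariant factors of ∂_1 are 1 so no torsion. So H_0 ≅ Z.

H_0 ≅ Z.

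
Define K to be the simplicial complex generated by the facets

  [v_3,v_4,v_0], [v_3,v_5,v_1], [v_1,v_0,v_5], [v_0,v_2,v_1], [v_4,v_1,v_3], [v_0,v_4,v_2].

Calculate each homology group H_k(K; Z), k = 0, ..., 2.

Fix the vertex order v_0 < v_1 < v_2 < v_3 < v_4 < v_5 and write every simplex with vertices in increasing order. Then dim K = 2 and the simplices of K are:

  0-simplices (6): [v_0], [v_1], [v_2], [v_3], [v_4], [v_5]
  1-simplices (12): [v_0,v_1], [v_0,v_2], [v_0,v_3], [v_0,v_4], [v_0,v_5], [v_1,v_2], [v_1,v_3], [v_1,v_4], [v_1,v_5], [v_2,v_4], [v_3,v_4], [v_3,v_5]
  2-simplices (6): [v_0,v_1,v_2], [v_0,v_1,v_5], [v_0,v_2,v_4], [v_0,v_3,v_4], [v_1,v_3,v_4], [v_1,v_3,v_5]

giving chain groups C_0 ≅ Z^6, C_1 ≅ Z^12, C_2 ≅ Z^6.

∂_1: C_1 → C_0 sends each edge [p,q] (with p < q) to q − p. For instance
  ∂[v_1,v_4] = [v_4] − [v_1].
As a 6×12 matrix over Z this has rank 5, with invariant factors (1,1,1,1,1).

Boundary ∂_2: C_2 → C_1 acts by ∂[p,q,r] = [q,r] − [p,r] + [p,q]. For instance
  ∂[v_0,v_1,v_2] = [v_1,v_2] − [v_0,v_2] + [v_0,v_1],
  ∂[v_1,v_3,v_5] = [v_3,v_5] − [v_1,v_5] + [v_1,v_3].
The resulting 12×6 matrix has rank 6, and its Smith normal form has invariant factors (1,1,1,1,1,1).

Computing H_k = (kernel of ∂_k) / (image of ∂_{k+1}):

  H_0: rank C_0 − rank ∂_1 = 6 − 5 = 1, and the invariant factors of ∂_1 are all 1, so H_0 ≅ Z.
  H_1: rank ker ∂_1 − rank ∂_2 = (12 − 5) − 6 = 1, and the invariant factors of ∂_2 are all 1, so H_1 ≅ Z.
  H_2: rank ker ∂_2 − rank ∂_3 = (6 − 6) − 0 = 0, and there is no ∂_3, so H_2 ≅ 0.

H_0 = Z,  H_1 = Z,  H_2 = 0.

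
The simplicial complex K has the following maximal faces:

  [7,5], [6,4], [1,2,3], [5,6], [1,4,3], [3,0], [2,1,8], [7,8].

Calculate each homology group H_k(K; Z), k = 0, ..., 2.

H_0 = Z,  H_1 = Z,  H_2 = 0.

Fix the vertex order 0 < 1 < 2 < 3 < 4 < 5 < 6 < 7 < 8 and write every simplex with vertices in increasing order. Then dim K = 2 and the simplices of K are:

  0-simplices (9): [0], [1], [2], [3], [4], [5], [6], [7], [8]
  1-simplices (12): [0,3], [1,2], [1,3], [1,4], [1,8], [2,3], [2,8], [3,4], [4,6], [5,6], [5,7], [7,8]
  2-simplices (3): [1,2,3], [1,2,8], [1,3,4]

giving chain groups C_0 ≅ Z^9, C_1 ≅ Z^12, C_2 ≅ Z^3.

∂_1: C_1 → C_0 is given by ∂[p,q] = [q] − [p].
The 9×12 boundary matrix has rank 8 and Smith normal form diag(1,1,1,1,1,1,1,1).

Boundary ∂_2: C_2 → C_1 acts by ∂[p,q,r] = [q,r] − [p,r] + [p,q]. For instance
  ∂[1,3,4] = [3,4] − [1,4] + [1,3],
  ∂[1,2,8] = [2,8] − [1,8] + [1,2].
As a 12×3 matrix over Z this has rank 3, with invariant factors (1,1,1).

Now H_k = ker ∂_k / im ∂_{k+1}, so:

  H_0: rank C_0 − rank ∂_1 = 9 − 8 = 1, and the invariant factors of ∂_1 are all 1, so H_0 ≅ Z.
  H_1: rank ker ∂_1 − rank ∂_2 = (12 − 8) − 3 = 1, and the invariant factors of ∂_2 are all 1, so H_1 ≅ Z.
  H_2: rank ker ∂_2 − rank ∂_3 = (3 − 3) − 0 = 0, and there is no ∂_3, so H_2 ≅ 0.

As a check, the Euler characteristic is 9 − 12 + 3 = 0, which agrees with 1 − 1 + 0 = 0.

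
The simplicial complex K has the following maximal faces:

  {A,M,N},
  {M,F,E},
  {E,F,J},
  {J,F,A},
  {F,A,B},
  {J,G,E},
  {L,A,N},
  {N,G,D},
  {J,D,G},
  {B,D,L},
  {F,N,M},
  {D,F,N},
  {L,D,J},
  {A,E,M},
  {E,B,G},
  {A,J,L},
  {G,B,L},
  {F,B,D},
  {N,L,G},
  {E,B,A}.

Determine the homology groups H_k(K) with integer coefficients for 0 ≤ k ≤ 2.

H_0 = Z,  H_1 = Z ⊕ Z_2,  H_2 = 0.

Fix the vertex order A < B < D < E < F < G < J < L < M < N and write every simplex with vertices in increasing order. Then dim K = 2 and the simplices of K are:

  0-simplices (10): A, B, D, E, F, G, J, L, M, N
  1-simplices (30): AB, AE, AF, AJ, AL, AM, AN, BD, BE, BF, BG, BL, DF, DG, DJ, DL, DN, EF, EG, EJ, EM, FJ, FM, FN, GJ, GL, GN, JL, LN, MN
  2-simplices (20): ABE, ABF, AEM, AFJ, AJL, ALN, AMN, BDF, BDL, BEG, BGL, DFN, DGJ, DGN, DJL, EFJ, EFM, EGJ, FMN, GLN

Hence C_0 ≅ Z^10, C_1 ≅ Z^30, C_2 ≅ Z^20.

Boundary ∂_1: C_1 → C_0 sends each edge [p,q] (with p < q) to q − p. For instance
  ∂DL = L − D.
As a 10×30 matrix over Z this has rank 9, with invariant factors (1,1,1,1,1,1,1,1,1).

The boundary map ∂_2: C_2 → C_1 maps a triangle to the signed sum of its edges. For instance
  ∂AEM = EM − AM + AE,
  ∂BDL = DL − BL + BD.
The 30×20 boundary matrix has rank 20 and Smith normal form diag(1,1,1,1,1,1,1,1,1,1,1,1,1,1,1,1,1,1,1,2).

From H_k ≅ ker(∂_k) / im(∂_{k+1}) we obtain:

  H_0: rank C_0 − rank ∂_1 = 10 − 9 = 1, and the invariant factors of ∂_1 are all 1, so H_0 ≅ Z.
  H_1: rank ker ∂_1 − rank ∂_2 = (30 − 9) − 20 = 1, and ∂_2 has invariant factor 2 > 1, so H_1 ≅ Z ⊕ Z_2.
  H_2: rank ker ∂_2 − rank ∂_3 = (20 − 20) − 0 = 0, and there is no ∂_3, so H_2 ≅ 0.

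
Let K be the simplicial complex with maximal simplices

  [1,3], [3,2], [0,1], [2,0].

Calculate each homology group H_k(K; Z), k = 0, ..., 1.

H_0 = Z,  H_1 = Z.

Order the vertices as 0 < 1 < 2 < 3. Listing each simplex with vertices in this order, K has dimension 1 with simplices:

  0-simplices (4): [0], [1], [2], [3]
  1-simplices (4): [0,1], [0,2], [1,3], [2,3]

Hence C_0 ≅ Z^4, C_1 ≅ Z^4.

Boundary ∂_1: C_1 → C_0 sends each edge [p,q] (with p < q) to q − p. For instance
  ∂[2,3] = [3] − [2].
As a 4×4 matrix over Z this has rank 3, with invariant factors (1,1,1).

Now H_k = ker ∂_k / im ∂_{k+1}, so:

  H_0: rank C_0 − rank ∂_1 = 4 − 3 = 1, and the invariant factors of ∂_1 are all 1, so H_0 = Z.
  H_1: rank ker ∂_1 − rank ∂_2 = (4 − 3) − 0 = 1, and there is no ∂_2, so H_1 = Z.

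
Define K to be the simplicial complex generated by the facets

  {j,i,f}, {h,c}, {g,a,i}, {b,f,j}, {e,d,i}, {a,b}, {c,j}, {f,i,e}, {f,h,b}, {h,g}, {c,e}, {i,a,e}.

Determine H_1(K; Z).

H_1 = Z^4.

Order the vertices as a < b < c < d < e < f < g < h < i < j. Listing each simplex with vertices in this order, K has dimension 2 with simplices:

  0-simplices (10): a, b, c, d, e, f, g, h, i, j
  1-simplices (20): ab, ae, ag, ai, bf, bh, bj, ce, ch, cj, de, di, ef, ei, fh, fi, fj, gh, gi, ij
  2-simplices (7): aei, agi, bfh, bfj, dei, efi, fij

Hence C_0 ≅ Z^10, C_1 ≅ Z^20, C_2 ≅ Z^7.

Boundary ∂_1: C_1 → C_0 maps an edge to its endpoints' difference, ∂[p,q] = q − p. For instance
  ∂fj = j − f.
The resulting 10×20 matrix has rank 9, and its Smith normal form has invariant factors (1,1,1,1,1,1,1,1,1).

Boundary ∂_2: C_2 → C_1 sends each 2-simplex [p,q,r] to [q,r] − [p,r] + [p,q]. For instance
  ∂bfj = fj − bj + bf,
  ∂bfh = fh − bh + bf.
The resulting 20×7 matrix has rank 7, and its Smith normal form has invariant factors (1,1,1,1,1,1,1).

Now H_k = ker ∂_k / im ∂_{k+1}, so:

  H_1: rank ker ∂_1 − rank ∂_2 = (20 − 9) − 7 = 4, and the invariant factors of ∂_2 are all 1, so H_1 = Z^4.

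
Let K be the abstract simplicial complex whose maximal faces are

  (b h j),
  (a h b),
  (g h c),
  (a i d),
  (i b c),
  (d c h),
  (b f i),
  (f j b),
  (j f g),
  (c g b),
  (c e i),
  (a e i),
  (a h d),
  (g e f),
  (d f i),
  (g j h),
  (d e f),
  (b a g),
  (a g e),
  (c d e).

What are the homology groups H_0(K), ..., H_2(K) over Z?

H_0 = Z,  H_1 = Z ⊕ Z/2,  H_2 = 0.

Take the total order a < b < c < d < e < f < g < h < i < j on the vertex set. Then K (dimension 2) consists of the simplices:

  0-simplices (10): a, b, c, d, e, f, g, h, i, j
  1-simplices (30): ab, ad, ae, ag, ah, ai, bc, bf, bg, bh, bi, bj, cd, ce, cg, ch, ci, de, df, dh, di, ef, eg, ei, fg, fi, fj, gh, gj, hj
  2-simplices (20): abg, abh, adh, adi, aeg, aei, bcg, bci, bfi, bfj, bhj, cde, cdh, cei, cgh, def, dfi, efg, fgj, ghj

Hence C_0 ≅ Z^10, C_1 ≅ Z^30, C_2 ≅ Z^20.

Boundary ∂_1: C_1 → C_0 is given by ∂[p,q] = [q] − [p]. For instance
  ∂gj = j − g.
The 10×30 boundary matrix has rank 9 and Smith normal form diag(1,1,1,1,1,1,1,1,1).

Boundary ∂_2: C_2 → C_1 sends each 2-simplex [p,q,r] to [q,r] − [p,r] + [p,q]. For instance
  ∂efg = fg − eg + ef,
  ∂abh = bh − ah + ab.
As a 30×20 matrix over Z this has rank 20, with invariant factors (1,1,1,1,1,1,1,1,1,1,1,1,1,1,1,1,1,1,1,2).

Now H_k = ker ∂_k / im ∂_{k+1}, so:

  H_0: rank C_0 − rank ∂_1 = 10 − 9 = 1, and the invariant factors of ∂_1 are all 1, so H_0 ≅ Z.
  H_1: rank ker ∂_1 − rank ∂_2 = (30 − 9) − 20 = 1, and ∂_2 has invariant factor 2 > 1, so H_1 ≅ Z ⊕ Z/2.
  H_2: rank ker ∂_2 − rank ∂_3 = (20 − 20) − 0 = 0, and there is no ∂_3, so H_2 ≅ 0.

As a check, the Euler characteristic is 10 − 30 + 20 = 0, which agrees with 1 − 1 + 0 = 0.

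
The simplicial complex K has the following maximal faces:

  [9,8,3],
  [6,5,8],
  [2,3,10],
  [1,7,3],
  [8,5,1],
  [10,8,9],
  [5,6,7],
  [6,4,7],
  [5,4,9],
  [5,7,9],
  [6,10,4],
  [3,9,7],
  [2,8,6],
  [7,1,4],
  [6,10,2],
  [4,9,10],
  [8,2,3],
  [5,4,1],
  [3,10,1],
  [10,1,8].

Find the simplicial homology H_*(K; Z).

H_0 ≅ Z,  H_1 ≅ Z ⊕ Z/2,  H_2 = 0.

Take the total order 1 < 2 < 3 < 4 < 5 < 6 < 7 < 8 < 9 < 10 on the vertex set. Then K (dimension 2) consists of the simplices:

  0-simplices (10): [1], [2], [3], [4], [5], [6], [7], [8], [9], [10]
  1-simplices (30): (30 of them)
  2-simplices (20): (20 of them)

giving chain groups C_0 ≅ Z^10, C_1 ≅ Z^30, C_2 ≅ Z^20.

∂_1: C_1 → C_0 maps an edge to its endpoints' difference, ∂[p,q] = q − p.
As a 10×30 matrix over Z this has rank 9, with invariant factors (1,1,1,1,1,1,1,1,1).

The boundary map ∂_2: C_2 → C_1 acts by ∂[p,q,r] = [q,r] − [p,r] + [p,q]. For instance
  ∂[1,3,7] = [3,7] − [1,7] + [1,3],
  ∂[5,6,8] = [6,8] − [5,8] + [5,6].
The resulting 30×20 matrix has rank 20, and its Smith normal form has invariant factors (1,1,1,1,1,1,1,1,1,1,1,1,1,1,1,1,1,1,1,2).

Now H_k = ker ∂_k / im ∂_{k+1}, so:

  H_0: rank C_0 − rank ∂_1 = 10 − 9 = 1, and the invariant factors of ∂_1 are all 1, so H_0 = Z.
  H_1: rank ker ∂_1 − rank ∂_2 = (30 − 9) − 20 = 1, and ∂_2 has invariant factor 2 > 1, so H_1 = Z ⊕ Z/2.
  H_2: rank ker ∂_2 − rank ∂_3 = (20 − 20) − 0 = 0, and there is no ∂_3, so H_2 = 0.

(K is a triangulation of the Klein bottle.)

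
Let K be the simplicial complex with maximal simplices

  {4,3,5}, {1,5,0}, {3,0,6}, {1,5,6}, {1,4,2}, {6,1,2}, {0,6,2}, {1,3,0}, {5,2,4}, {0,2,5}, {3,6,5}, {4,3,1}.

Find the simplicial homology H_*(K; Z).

H_0 = Z,  H_1 = Z/2,  H_2 = 0.

Take the total order 0 < 1 < 2 < 3 < 4 < 5 < 6 on the vertex set. Then K (dimension 2) consists of the simplices:

  0-simplices (7): [0], [1], [2], [3], [4], [5], [6]
  1-simplices (18): [0,1], [0,2], [0,3], [0,5], [0,6], [1,2], [1,3], [1,4], [1,5], [1,6], [2,4], [2,5], [2,6], [3,4], [3,5], [3,6], [4,5], [5,6]
  2-simplices (12): [0,1,3], [0,1,5], [0,2,5], [0,2,6], [0,3,6], [1,2,4], [1,2,6], [1,3,4], [1,5,6], [2,4,5], [3,4,5], [3,5,6]

so the chain groups are C_0 ≅ Z^7, C_1 ≅ Z^18, C_2 ≅ Z^12.

The boundary map ∂_1: C_1 → C_0 sends each edge [p,q] (with p < q) to q − p.
As a 7×18 matrix over Z this has rank 6, with invariant factors (1,1,1,1,1,1).

Boundary ∂_2: C_2 → C_1 acts by ∂[p,q,r] = [q,r] − [p,r] + [p,q]. For instance
  ∂[0,1,5] = [1,5] − [0,5] + [0,1],
  ∂[2,4,5] = [4,5] − [2,5] + [2,4].
The resulting 18×12 matrix has rank 12, and its Smith normal form has invariant factors (1,1,1,1,1,1,1,1,1,1,1,2).

Computing H_k = (kernel of ∂_k) / (image of ∂_{k+1}):

  H_0: rank C_0 − rank ∂_1 = 7 − 6 = 1, and the invariant factors of ∂_1 are all 1, so H_0 ≅ Z.
  H_1: rank ker ∂_1 − rank ∂_2 = (18 − 6) − 12 = 0, and ∂_2 has invariant factor 2 > 1, so H_1 ≅ Z/2.
  H_2: rank ker ∂_2 − rank ∂_3 = (12 − 12) − 0 = 0, and there is no ∂_3, so H_2 ≅ 0.

As a check, the Euler characteristic is 7 − 18 + 12 = 1, which agrees with 1 − 0 + 0 = 1.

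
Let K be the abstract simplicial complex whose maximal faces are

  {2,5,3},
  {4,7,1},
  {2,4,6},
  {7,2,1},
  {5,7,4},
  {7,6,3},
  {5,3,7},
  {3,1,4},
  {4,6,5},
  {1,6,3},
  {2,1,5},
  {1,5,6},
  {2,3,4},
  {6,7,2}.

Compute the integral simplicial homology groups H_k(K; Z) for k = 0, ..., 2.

We work with the vertex ordering 1 < 2 < 3 < 4 < 5 < 6 < 7. The simplices of K, each written with vertices in increasing order, are:

  0-simplices (7): [1], [2], [3], [4], [5], [6], [7]
  1-simplices (21): [1,2], [1,3], [1,4], [1,5], [1,6], [1,7], [2,3], [2,4], [2,5], [2,6], [2,7], [3,4], [3,5], [3,6], [3,7], [4,5], [4,6], [4,7], [5,6], [5,7], [6,7]
  2-simplices (14): [1,2,5], [1,2,7], [1,3,4], [1,3,6], [1,4,7], [1,5,6], [2,3,4], [2,3,5], [2,4,6], [2,6,7], [3,5,7], [3,6,7], [4,5,6], [4,5,7]

giving chain groups C_0 ≅ Z^7, C_1 ≅ Z^21, C_2 ≅ Z^14.

∂_1: C_1 → C_0 is given by ∂[p,q] = [q] − [p].
The 7×21 boundary matrix has rank 6 and Smith normal form diag(1,1,1,1,1,1).

∂_2: C_2 → C_1 sends each 2-simplex [p,q,r] to [q,r] − [p,r] + [p,q]. For instance
  ∂[1,3,4] = [3,4] − [1,4] + [1,3],
  ∂[4,5,7] = [5,7] − [4,7] + [4,5].
The resulting 21×14 matrix has rank 13, and its Smith normal form has invariant factors (1,1,1,1,1,1,1,1,1,1,1,1,1).

Now H_k = ker ∂_k / im ∂_{k+1}, so:

  H_0: rank C_0 − rank ∂_1 = 7 − 6 = 1, and the invariant factors of ∂_1 are all 1, so H_0 ≅ Z.
  H_1: rank ker ∂_1 − rank ∂_2 = (21 − 6) − 13 = 2, and the invariant factors of ∂_2 are all 1, so H_1 ≅ Z^2.
  H_2: rank ker ∂_2 − rank ∂_3 = (14 − 13) − 0 = 1, and there is no ∂_3, so H_2 ≅ Z.

(K is a triangulation of the torus T^2.)

H_0 = Z,  H_1 = Z^2,  H_2 = Z.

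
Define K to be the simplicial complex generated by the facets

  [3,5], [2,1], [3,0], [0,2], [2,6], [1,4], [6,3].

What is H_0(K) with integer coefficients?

We work with the vertex ordering 0 < 1 < 2 < 3 < 4 < 5 < 6. The simplices of K, each written with vertices in increasing order, are:

  0-simplices (7): [0], [1], [2], [3], [4], [5], [6]
  1-simplices (7): [0,2], [0,3], [1,2], [1,4], [2,6], [3,5], [3,6]

giving chain groups C_0 ≅ Z^7, C_1 ≅ Z^7.

The boundary map ∂_1: C_1 → C_0 is given by ∂[p,q] = [q] − [p]. For instance
  ∂[0,3] = [3] − [0].
The 7×7 boundary matrix has rank 6 and Smith normal form diag(1,1,1,1,1,1).

Reading off H_k = ker ∂_k / im ∂_{k+1}:

  H_0: rank C_0 − rank ∂_1 = 7 − 6 = 1, and the invariant factors of ∂_1 are all 1, so H_0 = Z.

H_0 = Z.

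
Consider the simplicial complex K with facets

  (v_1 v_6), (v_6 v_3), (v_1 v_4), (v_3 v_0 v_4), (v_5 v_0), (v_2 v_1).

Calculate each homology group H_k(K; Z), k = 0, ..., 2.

Fix the vertex order v_0 < v_1 < v_2 < v_3 < v_4 < v_5 < v_6 and write every simplex with vertices in increasing order. Then dim K = 2 and the simplices of K are:

  0-simplices (7): [v_0], [v_1], [v_2], [v_3], [v_4], [v_5], [v_6]
  1-simplices (8): [v_0,v_3], [v_0,v_4], [v_0,v_5], [v_1,v_2], [v_1,v_4], [v_1,v_6], [v_3,v_4], [v_3,v_6]
  2-simplices (1): [v_0,v_3,v_4]

giving chain groups C_0 ≅ Z^7, C_1 ≅ Z^8, C_2 ≅ Z^1.

Boundary ∂_1: C_1 → C_0 maps an edge to its endpoints' difference, ∂[p,q] = q − p. For instance
  ∂[v_1,v_2] = [v_2] − [v_1].
The 7×8 boundary matrix has rank 6 and Smith normal form diag(1,1,1,1,1,1).

Boundary ∂_2: C_2 → C_1 maps a triangle to the signed sum of its edges. For instance
  ∂[v_0,v_3,v_4] = [v_3,v_4] − [v_0,v_4] + [v_0,v_3].
This gives a 8×1 integer matrix of rank 1; reducing to Smith normal form yields diagonal entries (1).

Now H_k = ker ∂_k / im ∂_{k+1}, so:

  H_0: rank C_0 − rank ∂_1 = 7 − 6 = 1, and the invariant factors of ∂_1 are all 1, so H_0 = Z.
  H_1: rank ker ∂_1 − rank ∂_2 = (8 − 6) − 1 = 1, and the invariant factors of ∂_2 are all 1, so H_1 = Z.
  H_2: rank ker ∂_2 − rank ∂_3 = (1 − 1) − 0 = 0, and there is no ∂_3, so H_2 = 0.

As a check, the Euler characteristic is 7 − 8 + 1 = 0, which agrees with 1 − 1 + 0 = 0.

H_0 = Z,  H_1 = Z,  H_2 = 0.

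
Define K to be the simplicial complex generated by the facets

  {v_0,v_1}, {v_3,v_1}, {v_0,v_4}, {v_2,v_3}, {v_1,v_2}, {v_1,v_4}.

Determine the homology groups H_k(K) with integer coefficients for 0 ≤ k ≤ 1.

We work with the vertex ordering v_0 < v_1 < v_2 < v_3 < v_4. The simplices of K, each written with vertices in increasing order, are:

  0-simplices (5): [v_0], [v_1], [v_2], [v_3], [v_4]
  1-simplices (6): [v_0,v_1], [v_0,v_4], [v_1,v_2], [v_1,v_3], [v_1,v_4], [v_2,v_3]

giving chain groups C_0 ≅ Z^5, C_1 ≅ Z^6.

∂_1: C_1 → C_0 maps an edge to its endpoints' difference, ∂[p,q] = q − p. For instance
  ∂[v_0,v_4] = [v_4] − [v_0].
As a 5×6 matrix over Z this has rank 4, with invariant factors (1,1,1,1).

From H_k ≅ ker(∂_k) / im(∂_{k+1}) we obtain:

  H_0: rank C_0 − rank ∂_1 = 5 − 4 = 1, and the invariant factors of ∂_1 are all 1, so H_0 = Z.
  H_1: rank ker ∂_1 − rank ∂_2 = (6 − 4) − 0 = 2, and there is no ∂_2, so H_1 = Z^2.

As a check, the Euler characteristic is 5 − 6 = -1, which agrees with 1 − 2 = -1.

H_0 ≅ Z,  H_1 ≅ Z^2.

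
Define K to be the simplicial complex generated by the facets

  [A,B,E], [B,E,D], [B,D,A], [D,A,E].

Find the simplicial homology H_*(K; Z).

H_0 ≅ Z,  H_1 = 0,  H_2 ≅ Z.

Order the vertices as A < B < D < E. Listing each simplex with vertices in this order, K has dimension 2 with simplices:

  0-simplices (4): A, B, D, E
  1-simplices (6): AB, AD, AE, BD, BE, DE
  2-simplices (4): ABD, ABE, ADE, BDE

so the chain groups are C_0 ≅ Z^4, C_1 ≅ Z^6, C_2 ≅ Z^4.

The boundary map ∂_1: C_1 → C_0 is given by ∂[p,q] = [q] − [p]. For instance
  ∂AD = D − A.
The resulting 4×6 matrix has rank 3, and its Smith normal form has invariant factors (1,1,1).

∂_2: C_2 → C_1 sends each 2-simplex [p,q,r] to [q,r] − [p,r] + [p,q]. For instance
  ∂BDE = DE − BE + BD,
  ∂ABD = BD − AD + AB.
The resulting 6×4 matrix has rank 3, and its Smith normal form has invariant factors (1,1,1).

From H_k ≅ ker(∂_k) / im(∂_{k+1}) we obtain:

  H_0: rank C_0 − rank ∂_1 = 4 − 3 = 1, and the invariant factors of ∂_1 are all 1, so H_0 = Z.
  H_1: rank ker ∂_1 − rank ∂_2 = (6 − 3) − 3 = 0, and the invariant factors of ∂_2 are all 1, so H_1 = 0.
  H_2: rank ker ∂_2 − rank ∂_3 = (4 − 3) − 0 = 1, and there is no ∂_3, so H_2 = Z.

(K is a triangulation of the 2-sphere S^2.)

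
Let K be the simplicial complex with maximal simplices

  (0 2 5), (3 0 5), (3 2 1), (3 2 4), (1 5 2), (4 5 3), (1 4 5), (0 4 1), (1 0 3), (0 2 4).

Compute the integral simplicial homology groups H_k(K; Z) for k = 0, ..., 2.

H_0 = Z,  H_1 = Z_2,  H_2 = 0.

K has 6 vertices, 15 edges, 10 triangles.
rank ∂_0 = 0, rank ∂_1 = 5 ⇒ b_0 = 6 − 0 − 5 = 1; all invariant factors of ∂_1 are 1 so no torsion. So H_0 ≅ Z.
rank ∂_1 = 5, rank ∂_2 = 10 ⇒ b_1 = 15 − 5 − 10 = 0; ∂_2 has invariant factor(s) [2] giving torsion. So H_1 ≅ Z_2.
rank ∂_2 = 10, rank ∂_3 = 0 ⇒ b_2 = 10 − 10 − 0 = 0. So H_2 ≅ 0.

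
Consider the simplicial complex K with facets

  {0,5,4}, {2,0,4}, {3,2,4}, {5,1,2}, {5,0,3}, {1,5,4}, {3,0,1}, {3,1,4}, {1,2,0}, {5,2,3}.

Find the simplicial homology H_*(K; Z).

H_0 = Z,  H_1 = Z/2,  H_2 = 0.

We work with the vertex ordering 0 < 1 < 2 < 3 < 4 < 5. The simplices of K, each written with vertices in increasing order, are:

  0-simplices (6): [0], [1], [2], [3], [4], [5]
  1-simplices (15): [0,1], [0,2], [0,3], [0,4], [0,5], [1,2], [1,3], [1,4], [1,5], [2,3], [2,4], [2,5], [3,4], [3,5], [4,5]
  2-simplices (10): [0,1,2], [0,1,3], [0,2,4], [0,3,5], [0,4,5], [1,2,5], [1,3,4], [1,4,5], [2,3,4], [2,3,5]

Hence C_0 ≅ Z^6, C_1 ≅ Z^15, C_2 ≅ Z^10.

Boundary ∂_1: C_1 → C_0 sends each edge [p,q] (with p < q) to q − p. For instance
  ∂[0,3] = [3] − [0].
This gives a 6×15 integer matrix of rank 5; reducing to Smith normal form yields diagonal entries (1,1,1,1,1).

The boundary map ∂_2: C_2 → C_1 acts by ∂[p,q,r] = [q,r] − [p,r] + [p,q]. For instance
  ∂[1,4,5] = [4,5] − [1,5] + [1,4],
  ∂[0,2,4] = [2,4] − [0,4] + [0,2].
The 15×10 boundary matrix has rank 10 and Smith normal form diag(1,1,1,1,1,1,1,1,1,2).

Reading off H_k = ker ∂_k / im ∂_{k+1}:

  H_0: rank C_0 − rank ∂_1 = 6 − 5 = 1, and the invariant factors of ∂_1 are all 1, so H_0 ≅ Z.
  H_1: rank ker ∂_1 − rank ∂_2 = (15 − 5) − 10 = 0, and ∂_2 has invariant factor 2 > 1, so H_1 ≅ Z/2.
  H_2: rank ker ∂_2 − rank ∂_3 = (10 − 10) − 0 = 0, and there is no ∂_3, so H_2 ≅ 0.

(K is a triangulation of the real projective plane RP^2.)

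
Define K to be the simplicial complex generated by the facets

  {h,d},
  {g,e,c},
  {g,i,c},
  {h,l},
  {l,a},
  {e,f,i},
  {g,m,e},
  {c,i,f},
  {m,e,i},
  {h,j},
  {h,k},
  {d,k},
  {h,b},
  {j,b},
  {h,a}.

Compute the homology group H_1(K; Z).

H_1 ≅ Z^4.

K has 13 vertices, 21 edges, 6 triangles.
rank ∂_1 = 11, rank ∂_2 = 6 ⇒ b_1 = 21 − 11 − 6 = 4; all invariant factors of ∂_2 are 1 so no torsion. So H_1 ≅ Z^4.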